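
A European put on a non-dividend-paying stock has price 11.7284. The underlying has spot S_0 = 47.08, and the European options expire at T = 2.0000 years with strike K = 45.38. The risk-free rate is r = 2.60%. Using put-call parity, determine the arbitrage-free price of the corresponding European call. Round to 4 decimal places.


Answer: Call price = 15.7279

Derivation:
Put-call parity: C - P = S_0 * exp(-qT) - K * exp(-rT).
S_0 * exp(-qT) = 47.0800 * 1.00000000 = 47.08000000
K * exp(-rT) = 45.3800 * 0.94932887 = 43.08054398
C = P + S*exp(-qT) - K*exp(-rT)
C = 11.7284 + 47.08000000 - 43.08054398 = 15.7279


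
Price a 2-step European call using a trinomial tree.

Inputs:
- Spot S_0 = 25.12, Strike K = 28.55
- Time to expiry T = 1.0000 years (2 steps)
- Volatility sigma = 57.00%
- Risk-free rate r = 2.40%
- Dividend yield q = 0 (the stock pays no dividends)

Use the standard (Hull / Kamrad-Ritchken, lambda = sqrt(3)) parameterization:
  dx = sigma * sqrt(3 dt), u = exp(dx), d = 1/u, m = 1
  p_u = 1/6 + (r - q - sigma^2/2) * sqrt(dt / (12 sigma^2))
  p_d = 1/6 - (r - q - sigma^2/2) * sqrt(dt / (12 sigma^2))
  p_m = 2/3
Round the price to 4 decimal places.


Answer: Price = V(0,0) = 4.3200

Derivation:
dt = T/N = 0.500000; dx = sigma*sqrt(3*dt) = 0.698105
u = exp(dx) = 2.009939; d = 1/u = 0.497527
p_u = 0.117086, p_m = 0.666667, p_d = 0.216247
Discount per step: exp(-r*dt) = 0.988072
Stock lattice S(k, j) with j the centered position index:
  k=0: S(0,+0) = 25.1200
  k=1: S(1,-1) = 12.4979; S(1,+0) = 25.1200; S(1,+1) = 50.4897
  k=2: S(2,-2) = 6.2180; S(2,-1) = 12.4979; S(2,+0) = 25.1200; S(2,+1) = 50.4897; S(2,+2) = 101.4812
Terminal payoffs V(N, j) = max(S_T - K, 0):
  V(2,-2) = 0.000000; V(2,-1) = 0.000000; V(2,+0) = 0.000000; V(2,+1) = 21.939678; V(2,+2) = 72.931193
Backward induction: V(k, j) = exp(-r*dt) * [p_u * V(k+1, j+1) + p_m * V(k+1, j) + p_d * V(k+1, j-1)]
  V(1,-1) = exp(-r*dt) * [p_u*0.000000 + p_m*0.000000 + p_d*0.000000] = 0.000000
  V(1,+0) = exp(-r*dt) * [p_u*21.939678 + p_m*0.000000 + p_d*0.000000] = 2.538187
  V(1,+1) = exp(-r*dt) * [p_u*72.931193 + p_m*21.939678 + p_d*0.000000] = 22.889346
  V(0,+0) = exp(-r*dt) * [p_u*22.889346 + p_m*2.538187 + p_d*0.000000] = 4.319994


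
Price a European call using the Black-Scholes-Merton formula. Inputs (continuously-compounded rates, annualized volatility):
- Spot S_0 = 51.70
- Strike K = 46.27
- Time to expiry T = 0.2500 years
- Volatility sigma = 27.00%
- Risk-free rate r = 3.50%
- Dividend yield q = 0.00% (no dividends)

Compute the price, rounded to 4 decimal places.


d1 = (ln(S/K) + (r - q + 0.5*sigma^2) * T) / (sigma * sqrt(T)) = 0.95427021
d2 = d1 - sigma * sqrt(T) = 0.81927021
exp(-rT) = 0.99128817; exp(-qT) = 1.00000000
C = S_0 * exp(-qT) * N(d1) - K * exp(-rT) * N(d2)
N(d1) = 0.83002656; N(d2) = 0.79368387
C = 51.7000 * 1.00000000 * 0.83002656 - 46.2700 * 0.99128817 * 0.79368387 = 6.5086

Answer: Price = 6.5086


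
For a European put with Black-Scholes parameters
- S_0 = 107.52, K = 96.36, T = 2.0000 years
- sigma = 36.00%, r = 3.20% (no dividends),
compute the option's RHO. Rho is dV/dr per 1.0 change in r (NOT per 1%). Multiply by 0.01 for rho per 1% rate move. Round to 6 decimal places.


d1 = 0.5955129548; d2 = 0.0863960724
phi(d1) = 0.3341195644; exp(-qT) = 1.0000000000; exp(-rT) = 0.9380049995
N(-d2) = 0.4655757845
Rho = -K*T*exp(-rT)*N(-d2) = -96.3600 * 2.0000 * 0.9380049995 * 0.4655757845 = -84.163216

Answer: Rho = -84.163216


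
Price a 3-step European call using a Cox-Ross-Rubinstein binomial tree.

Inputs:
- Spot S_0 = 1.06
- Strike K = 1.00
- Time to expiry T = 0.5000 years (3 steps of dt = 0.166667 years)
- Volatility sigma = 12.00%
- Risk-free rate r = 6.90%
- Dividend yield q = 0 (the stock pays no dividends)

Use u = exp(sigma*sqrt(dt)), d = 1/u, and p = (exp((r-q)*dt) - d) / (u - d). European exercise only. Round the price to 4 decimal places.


dt = T/N = 0.166667
u = exp(sigma*sqrt(dt)) = 1.050210; d = 1/u = 0.952191
p = (exp((r-q)*dt) - d) / (u - d) = 0.605757
Discount per step: exp(-r*dt) = 0.988566
Stock lattice S(k, i) with i counting down-moves:
  k=0: S(0,0) = 1.0600
  k=1: S(1,0) = 1.1132; S(1,1) = 1.0093
  k=2: S(2,0) = 1.1691; S(2,1) = 1.0600; S(2,2) = 0.9611
  k=3: S(3,0) = 1.2278; S(3,1) = 1.1132; S(3,2) = 1.0093; S(3,3) = 0.9151
Terminal payoffs V(N, i) = max(S_T - K, 0):
  V(3,0) = 0.227818; V(3,1) = 0.113222; V(3,2) = 0.009322; V(3,3) = 0.000000
Backward induction: V(k, i) = exp(-r*dt) * [p * V(k+1, i) + (1-p) * V(k+1, i+1)].
  V(2,0) = exp(-r*dt) * [p*0.227818 + (1-p)*0.113222] = 0.180551
  V(2,1) = exp(-r*dt) * [p*0.113222 + (1-p)*0.009322] = 0.071434
  V(2,2) = exp(-r*dt) * [p*0.009322 + (1-p)*0.000000] = 0.005582
  V(1,0) = exp(-r*dt) * [p*0.180551 + (1-p)*0.071434] = 0.135960
  V(1,1) = exp(-r*dt) * [p*0.071434 + (1-p)*0.005582] = 0.044953
  V(0,0) = exp(-r*dt) * [p*0.135960 + (1-p)*0.044953] = 0.098936

Answer: Price = V(0,0) = 0.0989


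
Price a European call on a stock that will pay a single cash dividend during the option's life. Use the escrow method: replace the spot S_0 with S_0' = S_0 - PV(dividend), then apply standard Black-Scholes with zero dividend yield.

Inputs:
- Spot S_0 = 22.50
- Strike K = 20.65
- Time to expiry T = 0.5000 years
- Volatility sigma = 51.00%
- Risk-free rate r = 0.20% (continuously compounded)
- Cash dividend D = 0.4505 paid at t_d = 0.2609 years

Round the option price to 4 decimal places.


Answer: Price = 3.8150

Derivation:
PV(D) = D * exp(-r * t_d) = 0.4505 * 0.99947834 = 0.45026499
S_0' = S_0 - PV(D) = 22.5000 - 0.45026499 = 22.04973501
d1 = (ln(S_0'/K) + (r + sigma^2/2)*T) / (sigma*sqrt(T)) = 0.36495102
d2 = d1 - sigma*sqrt(T) = 0.00432656
exp(-rT) = 0.99900050
N(d1) = 0.64242602; N(d2) = 0.50172604
C = S_0' * N(d1) - K * exp(-rT) * N(d2) = 22.04973501 * 0.64242602 - 20.6500 * 0.99900050 * 0.50172604 = 3.8150


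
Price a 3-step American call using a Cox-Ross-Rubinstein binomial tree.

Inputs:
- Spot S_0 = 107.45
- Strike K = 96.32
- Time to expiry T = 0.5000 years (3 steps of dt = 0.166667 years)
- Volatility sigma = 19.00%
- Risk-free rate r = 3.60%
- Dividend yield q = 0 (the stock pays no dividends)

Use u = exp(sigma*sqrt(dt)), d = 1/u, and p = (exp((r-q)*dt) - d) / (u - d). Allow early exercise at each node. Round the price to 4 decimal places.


dt = T/N = 0.166667
u = exp(sigma*sqrt(dt)) = 1.080655; d = 1/u = 0.925365
p = (exp((r-q)*dt) - d) / (u - d) = 0.519371
Discount per step: exp(-r*dt) = 0.994018
Stock lattice S(k, i) with i counting down-moves:
  k=0: S(0,0) = 107.4500
  k=1: S(1,0) = 116.1164; S(1,1) = 99.4305
  k=2: S(2,0) = 125.4817; S(2,1) = 107.4500; S(2,2) = 92.0094
  k=3: S(3,0) = 135.6024; S(3,1) = 116.1164; S(3,2) = 99.4305; S(3,3) = 85.1423
Terminal payoffs V(N, i) = max(S_T - K, 0):
  V(3,0) = 39.282410; V(3,1) = 19.796361; V(3,2) = 3.110454; V(3,3) = 0.000000
Backward induction: V(k, i) = exp(-r*dt) * [p * V(k+1, i) + (1-p) * V(k+1, i+1)]; then take max(V_cont, immediate exercise) for American.
  V(2,0) = exp(-r*dt) * [p*39.282410 + (1-p)*19.796361] = 29.737895; exercise = 29.161705; V(2,0) = max -> 29.737895
  V(2,1) = exp(-r*dt) * [p*19.796361 + (1-p)*3.110454] = 11.706190; exercise = 11.130000; V(2,1) = max -> 11.706190
  V(2,2) = exp(-r*dt) * [p*3.110454 + (1-p)*0.000000] = 1.605817; exercise = 0.000000; V(2,2) = max -> 1.605817
  V(1,0) = exp(-r*dt) * [p*29.737895 + (1-p)*11.706190] = 20.945293; exercise = 19.796361; V(1,0) = max -> 20.945293
  V(1,1) = exp(-r*dt) * [p*11.706190 + (1-p)*1.605817] = 6.810676; exercise = 3.110454; V(1,1) = max -> 6.810676
  V(0,0) = exp(-r*dt) * [p*20.945293 + (1-p)*6.810676] = 14.067136; exercise = 11.130000; V(0,0) = max -> 14.067136

Answer: Price = V(0,0) = 14.0671


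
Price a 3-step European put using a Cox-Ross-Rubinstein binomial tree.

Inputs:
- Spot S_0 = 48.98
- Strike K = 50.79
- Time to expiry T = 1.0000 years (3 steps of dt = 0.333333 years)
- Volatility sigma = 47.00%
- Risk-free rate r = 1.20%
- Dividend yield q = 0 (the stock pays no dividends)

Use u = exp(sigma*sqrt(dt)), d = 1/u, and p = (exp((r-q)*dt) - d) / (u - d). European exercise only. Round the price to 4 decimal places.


dt = T/N = 0.333333
u = exp(sigma*sqrt(dt)) = 1.311740; d = 1/u = 0.762346
p = (exp((r-q)*dt) - d) / (u - d) = 0.439870
Discount per step: exp(-r*dt) = 0.996008
Stock lattice S(k, i) with i counting down-moves:
  k=0: S(0,0) = 48.9800
  k=1: S(1,0) = 64.2490; S(1,1) = 37.3397
  k=2: S(2,0) = 84.2780; S(2,1) = 48.9800; S(2,2) = 28.4658
  k=3: S(3,0) = 110.5509; S(3,1) = 64.2490; S(3,2) = 37.3397; S(3,3) = 21.7008
Terminal payoffs V(N, i) = max(K - S_T, 0):
  V(3,0) = 0.000000; V(3,1) = 0.000000; V(3,2) = 13.450288; V(3,3) = 29.089221
Backward induction: V(k, i) = exp(-r*dt) * [p * V(k+1, i) + (1-p) * V(k+1, i+1)].
  V(2,0) = exp(-r*dt) * [p*0.000000 + (1-p)*0.000000] = 0.000000
  V(2,1) = exp(-r*dt) * [p*0.000000 + (1-p)*13.450288] = 7.503836
  V(2,2) = exp(-r*dt) * [p*13.450288 + (1-p)*29.089221] = 22.121462
  V(1,0) = exp(-r*dt) * [p*0.000000 + (1-p)*7.503836] = 4.186345
  V(1,1) = exp(-r*dt) * [p*7.503836 + (1-p)*22.121462] = 15.628967
  V(0,0) = exp(-r*dt) * [p*4.186345 + (1-p)*15.628967] = 10.553404

Answer: Price = V(0,0) = 10.5534


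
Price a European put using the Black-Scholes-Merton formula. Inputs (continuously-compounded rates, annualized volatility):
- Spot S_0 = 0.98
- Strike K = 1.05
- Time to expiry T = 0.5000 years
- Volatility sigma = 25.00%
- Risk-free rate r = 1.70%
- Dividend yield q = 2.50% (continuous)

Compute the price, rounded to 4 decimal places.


d1 = (ln(S/K) + (r - q + 0.5*sigma^2) * T) / (sigma * sqrt(T)) = -0.32452169
d2 = d1 - sigma * sqrt(T) = -0.50129838
exp(-rT) = 0.99153602; exp(-qT) = 0.98757780
P = K * exp(-rT) * N(-d2) - S_0 * exp(-qT) * N(-d1)
N(-d1) = 0.62722845; N(-d2) = 0.69191943
P = 1.0500 * 0.99153602 * 0.69191943 - 0.9800 * 0.98757780 * 0.62722845 = 0.1133

Answer: Price = 0.1133


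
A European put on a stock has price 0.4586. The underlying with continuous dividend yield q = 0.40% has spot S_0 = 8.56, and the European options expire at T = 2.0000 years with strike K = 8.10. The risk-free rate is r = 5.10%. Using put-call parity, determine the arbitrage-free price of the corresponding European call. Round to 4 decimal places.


Put-call parity: C - P = S_0 * exp(-qT) - K * exp(-rT).
S_0 * exp(-qT) = 8.5600 * 0.99203191 = 8.49179319
K * exp(-rT) = 8.1000 * 0.90302955 = 7.31453937
C = P + S*exp(-qT) - K*exp(-rT)
C = 0.4586 + 8.49179319 - 7.31453937 = 1.6359

Answer: Call price = 1.6359


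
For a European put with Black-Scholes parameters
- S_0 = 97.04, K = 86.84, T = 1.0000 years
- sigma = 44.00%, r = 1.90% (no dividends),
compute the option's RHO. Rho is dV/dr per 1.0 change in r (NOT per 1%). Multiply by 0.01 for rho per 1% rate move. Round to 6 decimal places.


d1 = 0.5155816355; d2 = 0.0755816355
phi(d1) = 0.3492907026; exp(-qT) = 1.0000000000; exp(-rT) = 0.9811793622
N(-d2) = 0.4698759737
Rho = -K*T*exp(-rT)*N(-d2) = -86.8400 * 1.0000 * 0.9811793622 * 0.4698759737 = -40.036072

Answer: Rho = -40.036072


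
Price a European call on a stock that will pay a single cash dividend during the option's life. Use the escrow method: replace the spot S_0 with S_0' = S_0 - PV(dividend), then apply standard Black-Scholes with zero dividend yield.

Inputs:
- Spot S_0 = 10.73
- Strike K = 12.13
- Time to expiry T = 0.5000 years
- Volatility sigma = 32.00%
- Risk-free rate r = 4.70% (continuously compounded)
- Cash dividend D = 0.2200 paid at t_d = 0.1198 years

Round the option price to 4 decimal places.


Answer: Price = 0.4755

Derivation:
PV(D) = D * exp(-r * t_d) = 0.2200 * 0.99438522 = 0.21876475
S_0' = S_0 - PV(D) = 10.7300 - 0.21876475 = 10.51123525
d1 = (ln(S_0'/K) + (r + sigma^2/2)*T) / (sigma*sqrt(T)) = -0.41603076
d2 = d1 - sigma*sqrt(T) = -0.64230493
exp(-rT) = 0.97677397
N(d1) = 0.33869375; N(d2) = 0.26033761
C = S_0' * N(d1) - K * exp(-rT) * N(d2) = 10.51123525 * 0.33869375 - 12.1300 * 0.97677397 * 0.26033761 = 0.4755


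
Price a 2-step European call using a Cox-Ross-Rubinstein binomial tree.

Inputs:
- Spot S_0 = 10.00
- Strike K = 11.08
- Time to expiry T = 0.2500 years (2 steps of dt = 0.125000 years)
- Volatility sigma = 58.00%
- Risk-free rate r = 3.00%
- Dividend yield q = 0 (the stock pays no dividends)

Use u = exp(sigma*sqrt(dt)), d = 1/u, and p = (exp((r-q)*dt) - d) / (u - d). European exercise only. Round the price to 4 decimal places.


dt = T/N = 0.125000
u = exp(sigma*sqrt(dt)) = 1.227600; d = 1/u = 0.814598
p = (exp((r-q)*dt) - d) / (u - d) = 0.458011
Discount per step: exp(-r*dt) = 0.996257
Stock lattice S(k, i) with i counting down-moves:
  k=0: S(0,0) = 10.0000
  k=1: S(1,0) = 12.2760; S(1,1) = 8.1460
  k=2: S(2,0) = 15.0700; S(2,1) = 10.0000; S(2,2) = 6.6357
Terminal payoffs V(N, i) = max(S_T - K, 0):
  V(2,0) = 3.990015; V(2,1) = 0.000000; V(2,2) = 0.000000
Backward induction: V(k, i) = exp(-r*dt) * [p * V(k+1, i) + (1-p) * V(k+1, i+1)].
  V(1,0) = exp(-r*dt) * [p*3.990015 + (1-p)*0.000000] = 1.820629
  V(1,1) = exp(-r*dt) * [p*0.000000 + (1-p)*0.000000] = 0.000000
  V(0,0) = exp(-r*dt) * [p*1.820629 + (1-p)*0.000000] = 0.830746

Answer: Price = V(0,0) = 0.8307


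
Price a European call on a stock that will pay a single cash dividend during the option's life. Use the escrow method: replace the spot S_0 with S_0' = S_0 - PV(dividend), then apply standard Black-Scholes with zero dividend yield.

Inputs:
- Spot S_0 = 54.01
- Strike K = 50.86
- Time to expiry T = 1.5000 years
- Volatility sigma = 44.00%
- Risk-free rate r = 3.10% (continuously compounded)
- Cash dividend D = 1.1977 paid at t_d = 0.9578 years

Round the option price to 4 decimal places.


Answer: Price = 13.0479

Derivation:
PV(D) = D * exp(-r * t_d) = 1.1977 * 0.97074467 = 1.16266089
S_0' = S_0 - PV(D) = 54.0100 - 1.16266089 = 52.84733911
d1 = (ln(S_0'/K) + (r + sigma^2/2)*T) / (sigma*sqrt(T)) = 0.42686182
d2 = d1 - sigma*sqrt(T) = -0.11202592
exp(-rT) = 0.95456456
N(d1) = 0.66526001; N(d2) = 0.45540143
C = S_0' * N(d1) - K * exp(-rT) * N(d2) = 52.84733911 * 0.66526001 - 50.8600 * 0.95456456 * 0.45540143 = 13.0479


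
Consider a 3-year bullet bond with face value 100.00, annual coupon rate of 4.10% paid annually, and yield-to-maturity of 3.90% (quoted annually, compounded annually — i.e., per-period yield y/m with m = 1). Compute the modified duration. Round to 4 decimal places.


Coupon per period c = face * coupon_rate / m = 4.100000
Periods per year m = 1; per-period yield y/m = 0.039000
Number of cashflows N = 3
Cashflows (t years, CF_t, discount factor 1/(1+y/m)^(m*t), PV):
  t = 1.0000: CF_t = 4.100000, DF = 0.962464, PV = 3.946102
  t = 2.0000: CF_t = 4.100000, DF = 0.926337, PV = 3.797981
  t = 3.0000: CF_t = 104.100000, DF = 0.891566, PV = 92.811990
Price P = sum_t PV_t = 100.556073
First compute Macaulay numerator sum_t t * PV_t:
  t * PV_t at t = 1.0000: 3.946102
  t * PV_t at t = 2.0000: 7.595962
  t * PV_t at t = 3.0000: 278.435971
Macaulay duration D = 289.978035 / 100.556073 = 2.883745
Modified duration = D / (1 + y/m) = 2.883745 / (1 + 0.039000) = 2.775500

Answer: Modified duration = 2.7755


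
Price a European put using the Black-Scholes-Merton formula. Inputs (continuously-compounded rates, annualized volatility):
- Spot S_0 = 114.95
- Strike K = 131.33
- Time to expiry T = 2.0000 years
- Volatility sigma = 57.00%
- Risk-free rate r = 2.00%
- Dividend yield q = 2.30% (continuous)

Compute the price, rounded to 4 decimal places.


d1 = (ln(S/K) + (r - q + 0.5*sigma^2) * T) / (sigma * sqrt(T)) = 0.23034811
d2 = d1 - sigma * sqrt(T) = -0.57575362
exp(-rT) = 0.96078944; exp(-qT) = 0.95504196
P = K * exp(-rT) * N(-d2) - S_0 * exp(-qT) * N(-d1)
N(-d1) = 0.40891064; N(-d2) = 0.71760914
P = 131.3300 * 0.96078944 * 0.71760914 - 114.9500 * 0.95504196 * 0.40891064 = 45.6572

Answer: Price = 45.6572


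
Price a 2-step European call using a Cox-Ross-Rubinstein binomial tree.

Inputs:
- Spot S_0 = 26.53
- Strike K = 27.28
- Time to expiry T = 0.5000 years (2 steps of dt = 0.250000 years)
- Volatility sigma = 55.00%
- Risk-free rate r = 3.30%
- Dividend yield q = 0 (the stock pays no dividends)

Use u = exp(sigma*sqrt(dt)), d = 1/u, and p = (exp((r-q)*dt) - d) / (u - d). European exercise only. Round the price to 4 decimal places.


dt = T/N = 0.250000
u = exp(sigma*sqrt(dt)) = 1.316531; d = 1/u = 0.759572
p = (exp((r-q)*dt) - d) / (u - d) = 0.446554
Discount per step: exp(-r*dt) = 0.991784
Stock lattice S(k, i) with i counting down-moves:
  k=0: S(0,0) = 26.5300
  k=1: S(1,0) = 34.9276; S(1,1) = 20.1514
  k=2: S(2,0) = 45.9832; S(2,1) = 26.5300; S(2,2) = 15.3065
Terminal payoffs V(N, i) = max(S_T - K, 0):
  V(2,0) = 18.703203; V(2,1) = 0.000000; V(2,2) = 0.000000
Backward induction: V(k, i) = exp(-r*dt) * [p * V(k+1, i) + (1-p) * V(k+1, i+1)].
  V(1,0) = exp(-r*dt) * [p*18.703203 + (1-p)*0.000000] = 8.283367
  V(1,1) = exp(-r*dt) * [p*0.000000 + (1-p)*0.000000] = 0.000000
  V(0,0) = exp(-r*dt) * [p*8.283367 + (1-p)*0.000000] = 3.668579

Answer: Price = V(0,0) = 3.6686


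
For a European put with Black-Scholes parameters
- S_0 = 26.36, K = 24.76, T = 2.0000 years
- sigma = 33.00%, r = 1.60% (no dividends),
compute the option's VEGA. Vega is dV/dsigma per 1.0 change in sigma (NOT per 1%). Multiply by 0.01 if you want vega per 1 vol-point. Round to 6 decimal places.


Answer: Vega = 13.523058

Derivation:
d1 = 0.4360883122; d2 = -0.0306021634
phi(d1) = 0.3627559296; exp(-qT) = 1.0000000000; exp(-rT) = 0.9685065821
Vega = S * exp(-qT) * phi(d1) * sqrt(T) = 26.3600 * 1.0000000000 * 0.3627559296 * 1.4142135624 = 13.523058


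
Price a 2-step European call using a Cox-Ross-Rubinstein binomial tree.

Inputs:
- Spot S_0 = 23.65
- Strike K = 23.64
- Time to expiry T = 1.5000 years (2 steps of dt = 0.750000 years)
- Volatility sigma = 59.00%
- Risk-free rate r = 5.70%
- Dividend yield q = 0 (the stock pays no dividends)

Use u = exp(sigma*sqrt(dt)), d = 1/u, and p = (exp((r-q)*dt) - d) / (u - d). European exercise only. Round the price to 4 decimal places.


Answer: Price = V(0,0) = 6.6855

Derivation:
dt = T/N = 0.750000
u = exp(sigma*sqrt(dt)) = 1.666882; d = 1/u = 0.599922
p = (exp((r-q)*dt) - d) / (u - d) = 0.415906
Discount per step: exp(-r*dt) = 0.958151
Stock lattice S(k, i) with i counting down-moves:
  k=0: S(0,0) = 23.6500
  k=1: S(1,0) = 39.4218; S(1,1) = 14.1882
  k=2: S(2,0) = 65.7114; S(2,1) = 23.6500; S(2,2) = 8.5118
Terminal payoffs V(N, i) = max(S_T - K, 0):
  V(2,0) = 42.071444; V(2,1) = 0.010000; V(2,2) = 0.000000
Backward induction: V(k, i) = exp(-r*dt) * [p * V(k+1, i) + (1-p) * V(k+1, i+1)].
  V(1,0) = exp(-r*dt) * [p*42.071444 + (1-p)*0.010000] = 16.771079
  V(1,1) = exp(-r*dt) * [p*0.010000 + (1-p)*0.000000] = 0.003985
  V(0,0) = exp(-r*dt) * [p*16.771079 + (1-p)*0.003985] = 6.685510


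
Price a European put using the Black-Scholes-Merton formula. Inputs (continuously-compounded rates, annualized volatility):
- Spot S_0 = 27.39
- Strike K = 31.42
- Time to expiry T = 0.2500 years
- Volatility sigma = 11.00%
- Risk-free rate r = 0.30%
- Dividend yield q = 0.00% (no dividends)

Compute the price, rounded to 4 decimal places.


Answer: Price = 4.0099

Derivation:
d1 = (ln(S/K) + (r - q + 0.5*sigma^2) * T) / (sigma * sqrt(T)) = -2.45462090
d2 = d1 - sigma * sqrt(T) = -2.50962090
exp(-rT) = 0.99925028; exp(-qT) = 1.00000000
P = K * exp(-rT) * N(-d2) - S_0 * exp(-qT) * N(-d1)
N(-d1) = 0.99294834; N(-d2) = 0.99395696
P = 31.4200 * 0.99925028 * 0.99395696 - 27.3900 * 1.00000000 * 0.99294834 = 4.0099


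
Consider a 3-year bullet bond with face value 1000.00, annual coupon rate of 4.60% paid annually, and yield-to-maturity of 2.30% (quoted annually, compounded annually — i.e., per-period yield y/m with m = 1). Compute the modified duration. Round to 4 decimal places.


Answer: Modified duration = 2.8098

Derivation:
Coupon per period c = face * coupon_rate / m = 46.000000
Periods per year m = 1; per-period yield y/m = 0.023000
Number of cashflows N = 3
Cashflows (t years, CF_t, discount factor 1/(1+y/m)^(m*t), PV):
  t = 1.0000: CF_t = 46.000000, DF = 0.977517, PV = 44.965787
  t = 2.0000: CF_t = 46.000000, DF = 0.955540, PV = 43.954826
  t = 3.0000: CF_t = 1046.000000, DF = 0.934056, PV = 977.022991
Price P = sum_t PV_t = 1065.943604
First compute Macaulay numerator sum_t t * PV_t:
  t * PV_t at t = 1.0000: 44.965787
  t * PV_t at t = 2.0000: 87.909652
  t * PV_t at t = 3.0000: 2931.068972
Macaulay duration D = 3063.944411 / 1065.943604 = 2.874396
Modified duration = D / (1 + y/m) = 2.874396 / (1 + 0.023000) = 2.809772


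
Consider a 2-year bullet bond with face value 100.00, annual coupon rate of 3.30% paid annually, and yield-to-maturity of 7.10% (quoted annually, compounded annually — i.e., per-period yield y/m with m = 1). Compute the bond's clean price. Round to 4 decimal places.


Coupon per period c = face * coupon_rate / m = 3.300000
Periods per year m = 1; per-period yield y/m = 0.071000
Number of cashflows N = 2
Cashflows (t years, CF_t, discount factor 1/(1+y/m)^(m*t), PV):
  t = 1.0000: CF_t = 3.300000, DF = 0.933707, PV = 3.081232
  t = 2.0000: CF_t = 103.300000, DF = 0.871808, PV = 90.057810
Price P = sum_t PV_t = 93.139042

Answer: Price = 93.1390


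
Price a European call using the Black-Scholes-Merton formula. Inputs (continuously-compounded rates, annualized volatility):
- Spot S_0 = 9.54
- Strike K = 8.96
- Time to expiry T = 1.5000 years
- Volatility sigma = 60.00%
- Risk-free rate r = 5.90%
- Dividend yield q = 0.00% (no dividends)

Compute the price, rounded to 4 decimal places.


Answer: Price = 3.2638

Derivation:
d1 = (ln(S/K) + (r - q + 0.5*sigma^2) * T) / (sigma * sqrt(T)) = 0.57321225
d2 = d1 - sigma * sqrt(T) = -0.16163467
exp(-rT) = 0.91530311; exp(-qT) = 1.00000000
C = S_0 * exp(-qT) * N(d1) - K * exp(-rT) * N(d2)
N(d1) = 0.71674950; N(d2) = 0.43579678
C = 9.5400 * 1.00000000 * 0.71674950 - 8.9600 * 0.91530311 * 0.43579678 = 3.2638


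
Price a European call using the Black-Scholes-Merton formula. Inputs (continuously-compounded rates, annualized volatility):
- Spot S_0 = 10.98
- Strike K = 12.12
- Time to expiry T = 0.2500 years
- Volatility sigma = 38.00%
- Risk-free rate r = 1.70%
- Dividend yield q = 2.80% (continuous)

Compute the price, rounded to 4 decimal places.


d1 = (ln(S/K) + (r - q + 0.5*sigma^2) * T) / (sigma * sqrt(T)) = -0.43937655
d2 = d1 - sigma * sqrt(T) = -0.62937655
exp(-rT) = 0.99575902; exp(-qT) = 0.99302444
C = S_0 * exp(-qT) * N(d1) - K * exp(-rT) * N(d2)
N(d1) = 0.33019436; N(d2) = 0.26455128
C = 10.9800 * 0.99302444 * 0.33019436 - 12.1200 * 0.99575902 * 0.26455128 = 0.4075

Answer: Price = 0.4075


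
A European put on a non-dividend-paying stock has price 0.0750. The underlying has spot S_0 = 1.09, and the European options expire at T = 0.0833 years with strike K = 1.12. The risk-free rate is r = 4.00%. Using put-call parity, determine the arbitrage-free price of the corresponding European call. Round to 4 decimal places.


Put-call parity: C - P = S_0 * exp(-qT) - K * exp(-rT).
S_0 * exp(-qT) = 1.0900 * 1.00000000 = 1.09000000
K * exp(-rT) = 1.1200 * 0.99667354 = 1.11627437
C = P + S*exp(-qT) - K*exp(-rT)
C = 0.0750 + 1.09000000 - 1.11627437 = 0.0487

Answer: Call price = 0.0487


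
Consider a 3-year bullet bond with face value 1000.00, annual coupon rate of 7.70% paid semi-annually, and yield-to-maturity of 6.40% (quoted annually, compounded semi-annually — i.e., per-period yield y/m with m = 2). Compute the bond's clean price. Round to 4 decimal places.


Coupon per period c = face * coupon_rate / m = 38.500000
Periods per year m = 2; per-period yield y/m = 0.032000
Number of cashflows N = 6
Cashflows (t years, CF_t, discount factor 1/(1+y/m)^(m*t), PV):
  t = 0.5000: CF_t = 38.500000, DF = 0.968992, PV = 37.306202
  t = 1.0000: CF_t = 38.500000, DF = 0.938946, PV = 36.149420
  t = 1.5000: CF_t = 38.500000, DF = 0.909831, PV = 35.028508
  t = 2.0000: CF_t = 38.500000, DF = 0.881620, PV = 33.942353
  t = 2.5000: CF_t = 38.500000, DF = 0.854283, PV = 32.889877
  t = 3.0000: CF_t = 1038.500000, DF = 0.827793, PV = 859.663162
Price P = sum_t PV_t = 1034.979521

Answer: Price = 1034.9795


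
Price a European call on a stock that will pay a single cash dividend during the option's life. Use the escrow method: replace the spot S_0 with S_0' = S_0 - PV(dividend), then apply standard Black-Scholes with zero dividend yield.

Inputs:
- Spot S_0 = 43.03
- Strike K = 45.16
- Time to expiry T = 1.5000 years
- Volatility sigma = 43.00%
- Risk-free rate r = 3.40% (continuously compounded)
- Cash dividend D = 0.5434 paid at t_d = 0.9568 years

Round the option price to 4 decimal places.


Answer: Price = 8.6667

Derivation:
PV(D) = D * exp(-r * t_d) = 0.5434 * 0.96799225 = 0.52600699
S_0' = S_0 - PV(D) = 43.0300 - 0.52600699 = 42.50399301
d1 = (ln(S_0'/K) + (r + sigma^2/2)*T) / (sigma*sqrt(T)) = 0.24506534
d2 = d1 - sigma*sqrt(T) = -0.28157495
exp(-rT) = 0.95027867
N(d1) = 0.59679708; N(d2) = 0.38913473
C = S_0' * N(d1) - K * exp(-rT) * N(d2) = 42.50399301 * 0.59679708 - 45.1600 * 0.95027867 * 0.38913473 = 8.6667


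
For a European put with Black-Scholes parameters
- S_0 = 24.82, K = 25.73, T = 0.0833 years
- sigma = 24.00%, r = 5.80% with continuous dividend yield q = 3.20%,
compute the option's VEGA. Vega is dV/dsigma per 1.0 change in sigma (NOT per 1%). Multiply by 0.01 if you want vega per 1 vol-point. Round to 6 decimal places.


d1 = -0.4539315023; d2 = -0.5231996768
phi(d1) = 0.3598869093; exp(-qT) = 0.9973379496; exp(-rT) = 0.9951802524
Vega = S * exp(-qT) * phi(d1) * sqrt(T) = 24.8200 * 0.9973379496 * 0.3598869093 * 0.2886173938 = 2.571181

Answer: Vega = 2.571181


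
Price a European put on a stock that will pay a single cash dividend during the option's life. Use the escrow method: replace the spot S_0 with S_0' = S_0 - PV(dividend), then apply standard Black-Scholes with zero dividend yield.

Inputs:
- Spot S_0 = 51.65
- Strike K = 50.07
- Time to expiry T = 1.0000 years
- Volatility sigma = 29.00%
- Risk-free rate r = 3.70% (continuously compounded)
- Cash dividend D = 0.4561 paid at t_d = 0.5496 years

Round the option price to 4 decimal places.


PV(D) = D * exp(-r * t_d) = 0.4561 * 0.97987017 = 0.44691878
S_0' = S_0 - PV(D) = 51.6500 - 0.44691878 = 51.20308122
d1 = (ln(S_0'/K) + (r + sigma^2/2)*T) / (sigma*sqrt(T)) = 0.34975063
d2 = d1 - sigma*sqrt(T) = 0.05975063
exp(-rT) = 0.96367614
N(-d1) = 0.36326293; N(-d2) = 0.47617712
P = K * exp(-rT) * N(-d2) - S_0' * N(-d1) = 50.0700 * 0.96367614 * 0.47617712 - 51.20308122 * 0.36326293 = 4.3760

Answer: Price = 4.3760


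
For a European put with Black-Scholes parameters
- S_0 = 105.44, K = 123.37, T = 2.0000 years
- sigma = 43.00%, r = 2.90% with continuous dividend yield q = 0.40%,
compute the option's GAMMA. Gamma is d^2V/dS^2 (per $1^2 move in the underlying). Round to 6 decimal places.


Answer: Gamma = 0.006122

Derivation:
d1 = 0.1280259594; d2 = -0.4800858725
phi(d1) = 0.3956861801; exp(-qT) = 0.9920319148; exp(-rT) = 0.9436499474
Gamma = exp(-qT) * phi(d1) / (S * sigma * sqrt(T)) = 0.9920319148 * 0.3956861801 / (105.4400 * 0.4300 * 1.4142135624) = 0.006122


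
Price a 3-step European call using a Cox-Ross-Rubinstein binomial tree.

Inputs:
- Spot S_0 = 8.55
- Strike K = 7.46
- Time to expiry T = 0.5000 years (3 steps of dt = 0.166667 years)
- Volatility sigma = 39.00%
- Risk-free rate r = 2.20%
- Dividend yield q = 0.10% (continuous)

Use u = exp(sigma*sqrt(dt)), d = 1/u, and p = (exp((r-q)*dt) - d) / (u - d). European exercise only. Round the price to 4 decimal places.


dt = T/N = 0.166667
u = exp(sigma*sqrt(dt)) = 1.172592; d = 1/u = 0.852811
p = (exp((r-q)*dt) - d) / (u - d) = 0.471244
Discount per step: exp(-r*dt) = 0.996340
Stock lattice S(k, i) with i counting down-moves:
  k=0: S(0,0) = 8.5500
  k=1: S(1,0) = 10.0257; S(1,1) = 7.2915
  k=2: S(2,0) = 11.7560; S(2,1) = 8.5500; S(2,2) = 6.2183
  k=3: S(3,0) = 13.7850; S(3,1) = 10.0257; S(3,2) = 7.2915; S(3,3) = 5.3030
Terminal payoffs V(N, i) = max(S_T - K, 0):
  V(3,0) = 6.325010; V(3,1) = 2.565663; V(3,2) = 0.000000; V(3,3) = 0.000000
Backward induction: V(k, i) = exp(-r*dt) * [p * V(k+1, i) + (1-p) * V(k+1, i+1)].
  V(2,0) = exp(-r*dt) * [p*6.325010 + (1-p)*2.565663] = 4.321358
  V(2,1) = exp(-r*dt) * [p*2.565663 + (1-p)*0.000000] = 1.204628
  V(2,2) = exp(-r*dt) * [p*0.000000 + (1-p)*0.000000] = 0.000000
  V(1,0) = exp(-r*dt) * [p*4.321358 + (1-p)*1.204628] = 2.663583
  V(1,1) = exp(-r*dt) * [p*1.204628 + (1-p)*0.000000] = 0.565596
  V(0,0) = exp(-r*dt) * [p*2.663583 + (1-p)*0.565596] = 1.548571

Answer: Price = V(0,0) = 1.5486


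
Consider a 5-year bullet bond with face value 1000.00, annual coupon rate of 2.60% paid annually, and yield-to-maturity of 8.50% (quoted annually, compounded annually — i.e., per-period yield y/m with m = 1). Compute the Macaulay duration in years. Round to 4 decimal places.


Coupon per period c = face * coupon_rate / m = 26.000000
Periods per year m = 1; per-period yield y/m = 0.085000
Number of cashflows N = 5
Cashflows (t years, CF_t, discount factor 1/(1+y/m)^(m*t), PV):
  t = 1.0000: CF_t = 26.000000, DF = 0.921659, PV = 23.963134
  t = 2.0000: CF_t = 26.000000, DF = 0.849455, PV = 22.085837
  t = 3.0000: CF_t = 26.000000, DF = 0.782908, PV = 20.355611
  t = 4.0000: CF_t = 26.000000, DF = 0.721574, PV = 18.760931
  t = 5.0000: CF_t = 1026.000000, DF = 0.665045, PV = 682.336604
Price P = sum_t PV_t = 767.502117
Macaulay numerator sum_t t * PV_t:
  t * PV_t at t = 1.0000: 23.963134
  t * PV_t at t = 2.0000: 44.171675
  t * PV_t at t = 3.0000: 61.066832
  t * PV_t at t = 4.0000: 75.043726
  t * PV_t at t = 5.0000: 3411.683021
Macaulay duration D = (sum_t t * PV_t) / P = 3615.928387 / 767.502117 = 4.711294

Answer: Macaulay duration = 4.7113 years


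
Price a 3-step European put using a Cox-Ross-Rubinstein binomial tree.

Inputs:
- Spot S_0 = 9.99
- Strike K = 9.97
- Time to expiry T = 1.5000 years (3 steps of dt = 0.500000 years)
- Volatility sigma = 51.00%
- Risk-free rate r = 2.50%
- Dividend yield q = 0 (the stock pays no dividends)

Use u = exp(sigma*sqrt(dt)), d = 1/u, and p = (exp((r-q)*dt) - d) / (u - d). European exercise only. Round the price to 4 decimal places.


dt = T/N = 0.500000
u = exp(sigma*sqrt(dt)) = 1.434225; d = 1/u = 0.697241
p = (exp((r-q)*dt) - d) / (u - d) = 0.427876
Discount per step: exp(-r*dt) = 0.987578
Stock lattice S(k, i) with i counting down-moves:
  k=0: S(0,0) = 9.9900
  k=1: S(1,0) = 14.3279; S(1,1) = 6.9654
  k=2: S(2,0) = 20.5494; S(2,1) = 9.9900; S(2,2) = 4.8566
  k=3: S(3,0) = 29.4725; S(3,1) = 14.3279; S(3,2) = 6.9654; S(3,3) = 3.3862
Terminal payoffs V(N, i) = max(K - S_T, 0):
  V(3,0) = 0.000000; V(3,1) = 0.000000; V(3,2) = 3.004564; V(3,3) = 6.583790
Backward induction: V(k, i) = exp(-r*dt) * [p * V(k+1, i) + (1-p) * V(k+1, i+1)].
  V(2,0) = exp(-r*dt) * [p*0.000000 + (1-p)*0.000000] = 0.000000
  V(2,1) = exp(-r*dt) * [p*0.000000 + (1-p)*3.004564] = 1.697630
  V(2,2) = exp(-r*dt) * [p*3.004564 + (1-p)*6.583790] = 4.989565
  V(1,0) = exp(-r*dt) * [p*0.000000 + (1-p)*1.697630] = 0.959190
  V(1,1) = exp(-r*dt) * [p*1.697630 + (1-p)*4.989565] = 3.536541
  V(0,0) = exp(-r*dt) * [p*0.959190 + (1-p)*3.536541] = 2.403522

Answer: Price = V(0,0) = 2.4035


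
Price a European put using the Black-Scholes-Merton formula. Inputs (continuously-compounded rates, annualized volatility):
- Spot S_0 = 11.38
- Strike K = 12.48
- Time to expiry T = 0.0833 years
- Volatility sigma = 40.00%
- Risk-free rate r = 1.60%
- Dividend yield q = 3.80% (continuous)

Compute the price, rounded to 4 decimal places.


Answer: Price = 1.2798

Derivation:
d1 = (ln(S/K) + (r - q + 0.5*sigma^2) * T) / (sigma * sqrt(T)) = -0.75739141
d2 = d1 - sigma * sqrt(T) = -0.87283837
exp(-rT) = 0.99866809; exp(-qT) = 0.99683960
P = K * exp(-rT) * N(-d2) - S_0 * exp(-qT) * N(-d1)
N(-d1) = 0.77559230; N(-d2) = 0.80862441
P = 12.4800 * 0.99866809 * 0.80862441 - 11.3800 * 0.99683960 * 0.77559230 = 1.2798


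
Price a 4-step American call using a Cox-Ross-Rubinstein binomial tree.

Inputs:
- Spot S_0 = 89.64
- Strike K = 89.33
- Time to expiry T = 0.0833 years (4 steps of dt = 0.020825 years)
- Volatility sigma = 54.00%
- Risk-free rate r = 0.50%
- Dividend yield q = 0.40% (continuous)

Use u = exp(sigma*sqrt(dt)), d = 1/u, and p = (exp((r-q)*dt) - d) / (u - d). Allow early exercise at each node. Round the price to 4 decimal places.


dt = T/N = 0.020825
u = exp(sigma*sqrt(dt)) = 1.081043; d = 1/u = 0.925032
p = (exp((r-q)*dt) - d) / (u - d) = 0.480662
Discount per step: exp(-r*dt) = 0.999896
Stock lattice S(k, i) with i counting down-moves:
  k=0: S(0,0) = 89.6400
  k=1: S(1,0) = 96.9047; S(1,1) = 82.9199
  k=2: S(2,0) = 104.7582; S(2,1) = 89.6400; S(2,2) = 76.7036
  k=3: S(3,0) = 113.2482; S(3,1) = 96.9047; S(3,2) = 82.9199; S(3,3) = 70.9533
  k=4: S(4,0) = 122.4262; S(4,1) = 104.7582; S(4,2) = 89.6400; S(4,3) = 76.7036; S(4,4) = 65.6341
Terminal payoffs V(N, i) = max(S_T - K, 0):
  V(4,0) = 33.096204; V(4,1) = 15.428221; V(4,2) = 0.310000; V(4,3) = 0.000000; V(4,4) = 0.000000
Backward induction: V(k, i) = exp(-r*dt) * [p * V(k+1, i) + (1-p) * V(k+1, i+1)]; then take max(V_cont, immediate exercise) for American.
  V(3,0) = exp(-r*dt) * [p*33.096204 + (1-p)*15.428221] = 23.918053; exercise = 23.918185; V(3,0) = max -> 23.918185
  V(3,1) = exp(-r*dt) * [p*15.428221 + (1-p)*0.310000] = 7.575961; exercise = 7.574731; V(3,1) = max -> 7.575961
  V(3,2) = exp(-r*dt) * [p*0.310000 + (1-p)*0.000000] = 0.148990; exercise = 0.000000; V(3,2) = max -> 0.148990
  V(3,3) = exp(-r*dt) * [p*0.000000 + (1-p)*0.000000] = 0.000000; exercise = 0.000000; V(3,3) = max -> 0.000000
  V(2,0) = exp(-r*dt) * [p*23.918185 + (1-p)*7.575961] = 15.429435; exercise = 15.428221; V(2,0) = max -> 15.429435
  V(2,1) = exp(-r*dt) * [p*7.575961 + (1-p)*0.148990] = 3.718463; exercise = 0.310000; V(2,1) = max -> 3.718463
  V(2,2) = exp(-r*dt) * [p*0.148990 + (1-p)*0.000000] = 0.071606; exercise = 0.000000; V(2,2) = max -> 0.071606
  V(1,0) = exp(-r*dt) * [p*15.429435 + (1-p)*3.718463] = 9.346505; exercise = 7.574731; V(1,0) = max -> 9.346505
  V(1,1) = exp(-r*dt) * [p*3.718463 + (1-p)*0.071606] = 1.824320; exercise = 0.000000; V(1,1) = max -> 1.824320
  V(0,0) = exp(-r*dt) * [p*9.346505 + (1-p)*1.824320] = 5.439380; exercise = 0.310000; V(0,0) = max -> 5.439380

Answer: Price = V(0,0) = 5.4394


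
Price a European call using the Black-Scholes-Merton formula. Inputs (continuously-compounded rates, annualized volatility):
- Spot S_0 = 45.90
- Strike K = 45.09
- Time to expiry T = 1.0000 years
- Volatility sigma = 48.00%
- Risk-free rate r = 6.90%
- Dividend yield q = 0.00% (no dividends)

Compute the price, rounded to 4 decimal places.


Answer: Price = 10.3854

Derivation:
d1 = (ln(S/K) + (r - q + 0.5*sigma^2) * T) / (sigma * sqrt(T)) = 0.42084297
d2 = d1 - sigma * sqrt(T) = -0.05915703
exp(-rT) = 0.93332668; exp(-qT) = 1.00000000
C = S_0 * exp(-qT) * N(d1) - K * exp(-rT) * N(d2)
N(d1) = 0.66306512; N(d2) = 0.47641352
C = 45.9000 * 1.00000000 * 0.66306512 - 45.0900 * 0.93332668 * 0.47641352 = 10.3854


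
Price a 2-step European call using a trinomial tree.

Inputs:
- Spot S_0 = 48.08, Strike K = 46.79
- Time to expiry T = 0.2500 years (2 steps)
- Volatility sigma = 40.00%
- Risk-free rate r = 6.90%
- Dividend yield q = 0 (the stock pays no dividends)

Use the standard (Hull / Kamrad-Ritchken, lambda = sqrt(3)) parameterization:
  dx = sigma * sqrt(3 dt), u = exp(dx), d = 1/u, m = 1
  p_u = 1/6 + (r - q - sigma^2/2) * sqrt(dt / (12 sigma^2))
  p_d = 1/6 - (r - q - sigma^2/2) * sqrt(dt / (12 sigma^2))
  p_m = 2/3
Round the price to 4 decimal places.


dt = T/N = 0.125000; dx = sigma*sqrt(3*dt) = 0.244949
u = exp(dx) = 1.277556; d = 1/u = 0.782744
p_u = 0.163860, p_m = 0.666667, p_d = 0.169473
Discount per step: exp(-r*dt) = 0.991412
Stock lattice S(k, j) with j the centered position index:
  k=0: S(0,+0) = 48.0800
  k=1: S(1,-1) = 37.6344; S(1,+0) = 48.0800; S(1,+1) = 61.4249
  k=2: S(2,-2) = 29.4581; S(2,-1) = 37.6344; S(2,+0) = 48.0800; S(2,+1) = 61.4249; S(2,+2) = 78.4738
Terminal payoffs V(N, j) = max(S_T - K, 0):
  V(2,-2) = 0.000000; V(2,-1) = 0.000000; V(2,+0) = 1.290000; V(2,+1) = 14.634898; V(2,+2) = 31.683755
Backward induction: V(k, j) = exp(-r*dt) * [p_u * V(k+1, j+1) + p_m * V(k+1, j) + p_d * V(k+1, j-1)]
  V(1,-1) = exp(-r*dt) * [p_u*1.290000 + p_m*0.000000 + p_d*0.000000] = 0.209564
  V(1,+0) = exp(-r*dt) * [p_u*14.634898 + p_m*1.290000 + p_d*0.000000] = 3.230094
  V(1,+1) = exp(-r*dt) * [p_u*31.683755 + p_m*14.634898 + p_d*1.290000] = 15.036666
  V(0,+0) = exp(-r*dt) * [p_u*15.036666 + p_m*3.230094 + p_d*0.209564] = 4.612861

Answer: Price = V(0,0) = 4.6129


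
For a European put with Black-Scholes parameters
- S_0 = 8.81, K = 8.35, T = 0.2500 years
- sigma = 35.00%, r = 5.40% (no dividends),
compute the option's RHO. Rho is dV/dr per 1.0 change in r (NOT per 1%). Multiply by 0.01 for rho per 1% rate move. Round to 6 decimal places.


d1 = 0.4710765776; d2 = 0.2960765776
phi(d1) = 0.3570444111; exp(-qT) = 1.0000000000; exp(-rT) = 0.9865907163
N(-d2) = 0.3835858004
Rho = -K*T*exp(-rT)*N(-d2) = -8.3500 * 0.2500 * 0.9865907163 * 0.3835858004 = -0.789998

Answer: Rho = -0.789998


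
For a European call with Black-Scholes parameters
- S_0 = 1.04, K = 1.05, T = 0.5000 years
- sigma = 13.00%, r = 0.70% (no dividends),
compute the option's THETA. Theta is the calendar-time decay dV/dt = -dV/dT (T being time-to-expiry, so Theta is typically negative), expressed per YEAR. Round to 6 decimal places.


d1 = -0.0200649819; d2 = -0.1119888634
phi(d1) = 0.3988619807; exp(-qT) = 1.0000000000; exp(-rT) = 0.9965061179
Theta = -S*exp(-qT)*phi(d1)*sigma/(2*sqrt(T)) - r*K*exp(-rT)*N(d2) + q*S*exp(-qT)*N(d1)
N(d1) = 0.4919957675; N(d2) = 0.4554161184; sqrt(T) = 0.7071067812
Term 1 = -1.0400 * 1.0000000000 * 0.3988619807 * 0.1300 / (2 * 0.7071067812) = -0.0381315391
Term 2 = -0.0070 * 1.0500 * 0.9965061179 * 0.4554161184 = -0.0033356134
Term 3 = 0 (no dividend yield, q = 0)
Theta = -0.0381315391 + (-0.0033356134) + (0.0000000000) = -0.041467

Answer: Theta = -0.041467


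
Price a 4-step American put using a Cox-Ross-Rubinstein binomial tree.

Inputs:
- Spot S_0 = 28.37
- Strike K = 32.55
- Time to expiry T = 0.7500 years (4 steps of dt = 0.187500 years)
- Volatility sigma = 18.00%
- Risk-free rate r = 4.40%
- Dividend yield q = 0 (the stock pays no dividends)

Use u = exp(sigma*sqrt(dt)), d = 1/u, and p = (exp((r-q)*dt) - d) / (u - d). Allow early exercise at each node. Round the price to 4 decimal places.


dt = T/N = 0.187500
u = exp(sigma*sqrt(dt)) = 1.081060; d = 1/u = 0.925018
p = (exp((r-q)*dt) - d) / (u - d) = 0.533613
Discount per step: exp(-r*dt) = 0.991784
Stock lattice S(k, i) with i counting down-moves:
  k=0: S(0,0) = 28.3700
  k=1: S(1,0) = 30.6697; S(1,1) = 26.2428
  k=2: S(2,0) = 33.1558; S(2,1) = 28.3700; S(2,2) = 24.2750
  k=3: S(3,0) = 35.8434; S(3,1) = 30.6697; S(3,2) = 26.2428; S(3,3) = 22.4548
  k=4: S(4,0) = 38.7489; S(4,1) = 33.1558; S(4,2) = 28.3700; S(4,3) = 24.2750; S(4,4) = 20.7711
Terminal payoffs V(N, i) = max(K - S_T, 0):
  V(4,0) = 0.000000; V(4,1) = 0.000000; V(4,2) = 4.180000; V(4,3) = 8.274984; V(4,4) = 11.778889
Backward induction: V(k, i) = exp(-r*dt) * [p * V(k+1, i) + (1-p) * V(k+1, i+1)]; then take max(V_cont, immediate exercise) for American.
  V(3,0) = exp(-r*dt) * [p*0.000000 + (1-p)*0.000000] = 0.000000; exercise = 0.000000; V(3,0) = max -> 0.000000
  V(3,1) = exp(-r*dt) * [p*0.000000 + (1-p)*4.180000] = 1.933480; exercise = 1.880320; V(3,1) = max -> 1.933480
  V(3,2) = exp(-r*dt) * [p*4.180000 + (1-p)*8.274984] = 6.039812; exercise = 6.307245; V(3,2) = max -> 6.307245
  V(3,3) = exp(-r*dt) * [p*8.274984 + (1-p)*11.778889] = 9.827745; exercise = 10.095178; V(3,3) = max -> 10.095178
  V(2,0) = exp(-r*dt) * [p*0.000000 + (1-p)*1.933480] = 0.894341; exercise = 0.000000; V(2,0) = max -> 0.894341
  V(2,1) = exp(-r*dt) * [p*1.933480 + (1-p)*6.307245] = 3.940701; exercise = 4.180000; V(2,1) = max -> 4.180000
  V(2,2) = exp(-r*dt) * [p*6.307245 + (1-p)*10.095178] = 8.007551; exercise = 8.274984; V(2,2) = max -> 8.274984
  V(1,0) = exp(-r*dt) * [p*0.894341 + (1-p)*4.180000] = 2.406791; exercise = 1.880320; V(1,0) = max -> 2.406791
  V(1,1) = exp(-r*dt) * [p*4.180000 + (1-p)*8.274984] = 6.039812; exercise = 6.307245; V(1,1) = max -> 6.307245
  V(0,0) = exp(-r*dt) * [p*2.406791 + (1-p)*6.307245] = 4.191191; exercise = 4.180000; V(0,0) = max -> 4.191191

Answer: Price = V(0,0) = 4.1912
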